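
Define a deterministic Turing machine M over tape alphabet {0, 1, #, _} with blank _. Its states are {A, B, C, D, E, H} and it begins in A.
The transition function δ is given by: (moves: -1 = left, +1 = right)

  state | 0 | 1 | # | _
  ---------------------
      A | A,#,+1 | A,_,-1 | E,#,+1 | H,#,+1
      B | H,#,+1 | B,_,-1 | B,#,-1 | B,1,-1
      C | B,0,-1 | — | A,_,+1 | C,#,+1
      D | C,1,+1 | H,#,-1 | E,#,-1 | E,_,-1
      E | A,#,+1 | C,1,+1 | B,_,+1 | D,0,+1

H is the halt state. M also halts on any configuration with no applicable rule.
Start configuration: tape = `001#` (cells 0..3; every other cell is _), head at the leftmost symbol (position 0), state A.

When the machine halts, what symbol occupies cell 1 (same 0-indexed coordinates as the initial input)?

state=A head=0 tape=[0]01#___   (A,0)→(A,#,+1)
state=A head=1 tape=#[0]1#___   (A,0)→(A,#,+1)
state=A head=2 tape=##[1]#___   (A,1)→(A,_,-1)
state=A head=1 tape=#[#]_#___   (A,#)→(E,#,+1)
state=E head=2 tape=##[_]#___   (E,_)→(D,0,+1)
state=D head=3 tape=##0[#]___   (D,#)→(E,#,-1)
state=E head=2 tape=##[0]#___   (E,0)→(A,#,+1)
state=A head=3 tape=###[#]___   (A,#)→(E,#,+1)
state=E head=4 tape=####[_]__   (E,_)→(D,0,+1)
state=D head=5 tape=####0[_]_   (D,_)→(E,_,-1)
state=E head=4 tape=####[0]__   (E,0)→(A,#,+1)
state=A head=5 tape=#####[_]_   (A,_)→(H,#,+1)
state=H head=6 tape=######[_]
Cell 1 holds # when M halts.

#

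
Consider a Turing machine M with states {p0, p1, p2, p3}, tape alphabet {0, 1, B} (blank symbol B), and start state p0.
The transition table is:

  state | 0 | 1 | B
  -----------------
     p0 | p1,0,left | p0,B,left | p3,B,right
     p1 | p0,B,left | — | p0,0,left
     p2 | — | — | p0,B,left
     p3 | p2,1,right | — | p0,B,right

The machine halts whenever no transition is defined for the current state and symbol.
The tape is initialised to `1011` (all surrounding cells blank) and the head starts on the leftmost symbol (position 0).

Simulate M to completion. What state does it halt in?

p0 | B[1]011   read 1 → write B, move left, go to p0
p0 | [B]B011   read B → write B, move right, go to p3
p3 | B[B]011   read B → write B, move right, go to p0
p0 | BB[0]11   read 0 → write 0, move left, go to p1
p1 | B[B]011   read B → write 0, move left, go to p0
p0 | [B]0011   read B → write B, move right, go to p3
p3 | B[0]011   read 0 → write 1, move right, go to p2
p2 | B1[0]11
No transition is defined for (p2, 0); M halts in state p2.

p2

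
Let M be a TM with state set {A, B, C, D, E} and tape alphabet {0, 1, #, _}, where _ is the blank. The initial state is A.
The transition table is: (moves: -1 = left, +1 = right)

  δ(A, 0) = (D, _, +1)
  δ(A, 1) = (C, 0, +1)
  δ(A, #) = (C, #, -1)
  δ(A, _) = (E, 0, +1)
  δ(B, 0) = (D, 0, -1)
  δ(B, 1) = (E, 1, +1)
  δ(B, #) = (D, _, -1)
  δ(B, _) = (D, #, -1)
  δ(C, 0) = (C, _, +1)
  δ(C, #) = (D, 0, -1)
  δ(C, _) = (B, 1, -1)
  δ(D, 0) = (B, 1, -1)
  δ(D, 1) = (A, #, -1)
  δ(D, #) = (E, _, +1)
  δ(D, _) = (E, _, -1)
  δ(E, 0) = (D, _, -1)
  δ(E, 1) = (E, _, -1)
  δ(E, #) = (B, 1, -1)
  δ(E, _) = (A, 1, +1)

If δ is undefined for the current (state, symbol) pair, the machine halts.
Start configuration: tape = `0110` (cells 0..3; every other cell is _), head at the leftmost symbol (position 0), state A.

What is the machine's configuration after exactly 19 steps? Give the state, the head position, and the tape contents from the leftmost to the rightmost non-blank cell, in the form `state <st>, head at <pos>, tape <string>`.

state D, head at -1, tape 101__10

state=A head=0 tape=___[0]110   (A,0)→(D,_,+1)
state=D head=1 tape=____[1]10   (D,1)→(A,#,-1)
state=A head=0 tape=___[_]#10   (A,_)→(E,0,+1)
state=E head=1 tape=___0[#]10   (E,#)→(B,1,-1)
state=B head=0 tape=___[0]110   (B,0)→(D,0,-1)
state=D head=-1 tape=__[_]0110   (D,_)→(E,_,-1)
state=E head=-2 tape=_[_]_0110   (E,_)→(A,1,+1)
state=A head=-1 tape=_1[_]0110   (A,_)→(E,0,+1)
state=E head=0 tape=_10[0]110   (E,0)→(D,_,-1)
state=D head=-1 tape=_1[0]_110   (D,0)→(B,1,-1)
state=B head=-2 tape=_[1]1_110   (B,1)→(E,1,+1)
state=E head=-1 tape=_1[1]_110   (E,1)→(E,_,-1)
state=E head=-2 tape=_[1]__110   (E,1)→(E,_,-1)
state=E head=-3 tape=[_]___110   (E,_)→(A,1,+1)
state=A head=-2 tape=1[_]__110   (A,_)→(E,0,+1)
state=E head=-1 tape=10[_]_110   (E,_)→(A,1,+1)
state=A head=0 tape=101[_]110   (A,_)→(E,0,+1)
state=E head=1 tape=1010[1]10   (E,1)→(E,_,-1)
state=E head=0 tape=101[0]_10   (E,0)→(D,_,-1)
state=D head=-1 tape=10[1]__10
After 19 steps: state D, head at -1, tape 101__10.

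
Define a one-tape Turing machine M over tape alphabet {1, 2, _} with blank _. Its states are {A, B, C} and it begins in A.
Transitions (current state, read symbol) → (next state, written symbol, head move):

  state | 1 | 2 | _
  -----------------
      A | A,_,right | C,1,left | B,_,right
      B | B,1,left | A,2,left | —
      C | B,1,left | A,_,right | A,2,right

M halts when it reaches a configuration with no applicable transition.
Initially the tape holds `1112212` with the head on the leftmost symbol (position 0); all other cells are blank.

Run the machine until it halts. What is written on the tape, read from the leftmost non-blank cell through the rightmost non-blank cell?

22_2

state=A head=0 tape=[1]112212__   (A,1)→(A,_,right)
state=A head=1 tape=_[1]12212__   (A,1)→(A,_,right)
state=A head=2 tape=__[1]2212__   (A,1)→(A,_,right)
state=A head=3 tape=___[2]212__   (A,2)→(C,1,left)
state=C head=2 tape=__[_]1212__   (C,_)→(A,2,right)
state=A head=3 tape=__2[1]212__   (A,1)→(A,_,right)
state=A head=4 tape=__2_[2]12__   (A,2)→(C,1,left)
state=C head=3 tape=__2[_]112__   (C,_)→(A,2,right)
state=A head=4 tape=__22[1]12__   (A,1)→(A,_,right)
state=A head=5 tape=__22_[1]2__   (A,1)→(A,_,right)
state=A head=6 tape=__22__[2]__   (A,2)→(C,1,left)
state=C head=5 tape=__22_[_]1__   (C,_)→(A,2,right)
state=A head=6 tape=__22_2[1]__   (A,1)→(A,_,right)
state=A head=7 tape=__22_2_[_]_   (A,_)→(B,_,right)
state=B head=8 tape=__22_2__[_]
The non-blank tape span at halt is 22_2.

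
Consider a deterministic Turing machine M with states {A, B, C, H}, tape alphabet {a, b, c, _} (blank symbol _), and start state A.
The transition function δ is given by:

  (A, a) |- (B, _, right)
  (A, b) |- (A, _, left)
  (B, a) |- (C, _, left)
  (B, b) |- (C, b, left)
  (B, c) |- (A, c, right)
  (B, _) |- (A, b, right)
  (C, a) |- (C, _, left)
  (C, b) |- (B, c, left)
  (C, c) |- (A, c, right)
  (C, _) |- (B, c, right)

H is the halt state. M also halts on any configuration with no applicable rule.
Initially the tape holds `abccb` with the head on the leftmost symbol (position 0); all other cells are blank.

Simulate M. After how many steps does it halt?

6

A | [a]bccb   read a → write _, move right, go to B
B | _[b]ccb   read b → write b, move left, go to C
C | [_]bccb   read _ → write c, move right, go to B
B | c[b]ccb   read b → write b, move left, go to C
C | [c]bccb   read c → write c, move right, go to A
A | c[b]ccb   read b → write _, move left, go to A
A | [c]_ccb
M halts after 6 transitions.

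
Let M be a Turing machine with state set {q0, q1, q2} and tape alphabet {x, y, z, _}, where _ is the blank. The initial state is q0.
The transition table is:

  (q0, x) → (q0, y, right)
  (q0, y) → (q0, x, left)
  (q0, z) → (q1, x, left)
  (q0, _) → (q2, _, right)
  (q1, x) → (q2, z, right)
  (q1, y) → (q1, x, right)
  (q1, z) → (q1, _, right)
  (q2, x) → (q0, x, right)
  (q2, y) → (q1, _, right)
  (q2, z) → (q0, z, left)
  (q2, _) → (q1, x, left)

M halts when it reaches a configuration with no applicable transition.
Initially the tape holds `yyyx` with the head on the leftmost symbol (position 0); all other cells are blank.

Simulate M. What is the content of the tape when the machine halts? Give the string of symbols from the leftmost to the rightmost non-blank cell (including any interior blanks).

xyyy_x

q0 | _[y]yyx__   read y → write x, move left, go to q0
q0 | [_]xyyx__   read _ → write _, move right, go to q2
q2 | _[x]yyx__   read x → write x, move right, go to q0
q0 | _x[y]yx__   read y → write x, move left, go to q0
q0 | _[x]xyx__   read x → write y, move right, go to q0
q0 | _y[x]yx__   read x → write y, move right, go to q0
q0 | _yy[y]x__   read y → write x, move left, go to q0
q0 | _y[y]xx__   read y → write x, move left, go to q0
q0 | _[y]xxx__   read y → write x, move left, go to q0
q0 | [_]xxxx__   read _ → write _, move right, go to q2
q2 | _[x]xxx__   read x → write x, move right, go to q0
q0 | _x[x]xx__   read x → write y, move right, go to q0
q0 | _xy[x]x__   read x → write y, move right, go to q0
q0 | _xyy[x]__   read x → write y, move right, go to q0
q0 | _xyyy[_]_   read _ → write _, move right, go to q2
q2 | _xyyy_[_]   read _ → write x, move left, go to q1
q1 | _xyyy[_]x
The non-blank tape span at halt is xyyy_x.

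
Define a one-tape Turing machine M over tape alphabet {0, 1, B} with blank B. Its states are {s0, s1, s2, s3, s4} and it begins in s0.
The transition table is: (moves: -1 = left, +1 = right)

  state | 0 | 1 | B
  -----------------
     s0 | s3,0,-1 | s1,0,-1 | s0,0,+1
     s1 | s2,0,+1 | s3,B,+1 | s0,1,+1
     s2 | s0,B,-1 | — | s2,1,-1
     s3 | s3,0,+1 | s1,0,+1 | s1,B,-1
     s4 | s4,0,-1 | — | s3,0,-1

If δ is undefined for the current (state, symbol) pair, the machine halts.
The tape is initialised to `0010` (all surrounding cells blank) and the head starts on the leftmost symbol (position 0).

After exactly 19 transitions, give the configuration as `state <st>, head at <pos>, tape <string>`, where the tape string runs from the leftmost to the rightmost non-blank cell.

state s0, head at 1, tape 1000B11

s0 | BB[0]010B   read 0 → write 0, move -1, go to s3
s3 | B[B]0010B   read B → write B, move -1, go to s1
s1 | [B]B0010B   read B → write 1, move +1, go to s0
s0 | 1[B]0010B   read B → write 0, move +1, go to s0
s0 | 10[0]010B   read 0 → write 0, move -1, go to s3
s3 | 1[0]0010B   read 0 → write 0, move +1, go to s3
s3 | 10[0]010B   read 0 → write 0, move +1, go to s3
s3 | 100[0]10B   read 0 → write 0, move +1, go to s3
s3 | 1000[1]0B   read 1 → write 0, move +1, go to s1
s1 | 10000[0]B   read 0 → write 0, move +1, go to s2
s2 | 100000[B]   read B → write 1, move -1, go to s2
s2 | 10000[0]1   read 0 → write B, move -1, go to s0
s0 | 1000[0]B1   read 0 → write 0, move -1, go to s3
s3 | 100[0]0B1   read 0 → write 0, move +1, go to s3
s3 | 1000[0]B1   read 0 → write 0, move +1, go to s3
s3 | 10000[B]1   read B → write B, move -1, go to s1
s1 | 1000[0]B1   read 0 → write 0, move +1, go to s2
s2 | 10000[B]1   read B → write 1, move -1, go to s2
s2 | 1000[0]11   read 0 → write B, move -1, go to s0
s0 | 100[0]B11
After 19 steps: state s0, head at 1, tape 1000B11.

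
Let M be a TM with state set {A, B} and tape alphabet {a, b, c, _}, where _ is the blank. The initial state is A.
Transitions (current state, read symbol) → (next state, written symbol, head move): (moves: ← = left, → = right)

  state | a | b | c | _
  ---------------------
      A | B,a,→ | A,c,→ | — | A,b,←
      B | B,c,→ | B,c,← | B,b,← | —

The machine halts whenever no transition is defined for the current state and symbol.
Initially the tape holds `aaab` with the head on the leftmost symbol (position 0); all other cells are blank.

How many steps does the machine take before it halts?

9

A | _[a]aab   read a → write a, move →, go to B
B | _a[a]ab   read a → write c, move →, go to B
B | _ac[a]b   read a → write c, move →, go to B
B | _acc[b]   read b → write c, move ←, go to B
B | _ac[c]c   read c → write b, move ←, go to B
B | _a[c]bc   read c → write b, move ←, go to B
B | _[a]bbc   read a → write c, move →, go to B
B | _c[b]bc   read b → write c, move ←, go to B
B | _[c]cbc   read c → write b, move ←, go to B
B | [_]bcbc
M halts after 9 transitions.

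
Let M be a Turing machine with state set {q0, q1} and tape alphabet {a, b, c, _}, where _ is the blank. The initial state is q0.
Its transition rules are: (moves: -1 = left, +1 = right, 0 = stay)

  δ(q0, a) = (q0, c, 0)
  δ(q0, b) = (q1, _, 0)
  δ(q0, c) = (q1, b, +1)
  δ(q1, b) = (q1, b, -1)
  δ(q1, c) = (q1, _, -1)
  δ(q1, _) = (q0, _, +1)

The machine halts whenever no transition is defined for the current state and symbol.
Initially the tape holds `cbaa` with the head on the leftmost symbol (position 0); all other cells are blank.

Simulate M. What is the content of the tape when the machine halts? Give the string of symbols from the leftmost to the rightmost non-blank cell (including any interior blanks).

ba

state=q0 head=0 tape=_[c]baa   (q0,c)→(q1,b,+1)
state=q1 head=1 tape=_b[b]aa   (q1,b)→(q1,b,-1)
state=q1 head=0 tape=_[b]baa   (q1,b)→(q1,b,-1)
state=q1 head=-1 tape=[_]bbaa   (q1,_)→(q0,_,+1)
state=q0 head=0 tape=_[b]baa   (q0,b)→(q1,_,0)
state=q1 head=0 tape=_[_]baa   (q1,_)→(q0,_,+1)
state=q0 head=1 tape=__[b]aa   (q0,b)→(q1,_,0)
state=q1 head=1 tape=__[_]aa   (q1,_)→(q0,_,+1)
state=q0 head=2 tape=___[a]a   (q0,a)→(q0,c,0)
state=q0 head=2 tape=___[c]a   (q0,c)→(q1,b,+1)
state=q1 head=3 tape=___b[a]
The non-blank tape span at halt is ba.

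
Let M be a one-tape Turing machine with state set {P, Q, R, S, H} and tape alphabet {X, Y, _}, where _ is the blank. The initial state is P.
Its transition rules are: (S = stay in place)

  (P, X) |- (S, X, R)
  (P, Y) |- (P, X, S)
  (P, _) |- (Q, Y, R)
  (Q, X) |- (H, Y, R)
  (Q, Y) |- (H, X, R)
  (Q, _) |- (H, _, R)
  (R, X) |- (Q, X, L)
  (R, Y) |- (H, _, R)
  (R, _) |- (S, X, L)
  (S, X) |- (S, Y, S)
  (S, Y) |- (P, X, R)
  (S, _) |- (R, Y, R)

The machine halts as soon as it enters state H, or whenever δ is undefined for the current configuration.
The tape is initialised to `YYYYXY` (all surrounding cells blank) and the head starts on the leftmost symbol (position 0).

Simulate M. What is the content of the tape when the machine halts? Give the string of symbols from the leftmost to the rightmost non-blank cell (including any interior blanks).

P | [Y]YYYXY___   read Y → write X, move S, go to P
P | [X]YYYXY___   read X → write X, move R, go to S
S | X[Y]YYXY___   read Y → write X, move R, go to P
P | XX[Y]YXY___   read Y → write X, move S, go to P
P | XX[X]YXY___   read X → write X, move R, go to S
S | XXX[Y]XY___   read Y → write X, move R, go to P
P | XXXX[X]Y___   read X → write X, move R, go to S
S | XXXXX[Y]___   read Y → write X, move R, go to P
P | XXXXXX[_]__   read _ → write Y, move R, go to Q
Q | XXXXXXY[_]_   read _ → write _, move R, go to H
H | XXXXXXY_[_]
The non-blank tape span at halt is XXXXXXY.

XXXXXXY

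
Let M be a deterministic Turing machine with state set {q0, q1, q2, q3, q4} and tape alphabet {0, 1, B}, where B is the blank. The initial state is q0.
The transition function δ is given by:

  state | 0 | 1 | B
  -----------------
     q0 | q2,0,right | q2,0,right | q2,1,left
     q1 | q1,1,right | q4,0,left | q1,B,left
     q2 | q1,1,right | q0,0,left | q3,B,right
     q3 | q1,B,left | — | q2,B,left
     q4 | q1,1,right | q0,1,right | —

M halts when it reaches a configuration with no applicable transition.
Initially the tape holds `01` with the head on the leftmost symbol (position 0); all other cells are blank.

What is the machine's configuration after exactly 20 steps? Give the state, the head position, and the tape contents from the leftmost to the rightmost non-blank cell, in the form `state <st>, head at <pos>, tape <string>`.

state q2, head at 2, tape 10

q0 | [0]1BB   read 0 → write 0, move right, go to q2
q2 | 0[1]BB   read 1 → write 0, move left, go to q0
q0 | [0]0BB   read 0 → write 0, move right, go to q2
q2 | 0[0]BB   read 0 → write 1, move right, go to q1
q1 | 01[B]B   read B → write B, move left, go to q1
q1 | 0[1]BB   read 1 → write 0, move left, go to q4
q4 | [0]0BB   read 0 → write 1, move right, go to q1
q1 | 1[0]BB   read 0 → write 1, move right, go to q1
q1 | 11[B]B   read B → write B, move left, go to q1
q1 | 1[1]BB   read 1 → write 0, move left, go to q4
q4 | [1]0BB   read 1 → write 1, move right, go to q0
q0 | 1[0]BB   read 0 → write 0, move right, go to q2
q2 | 10[B]B   read B → write B, move right, go to q3
q3 | 10B[B]   read B → write B, move left, go to q2
q2 | 10[B]B   read B → write B, move right, go to q3
q3 | 10B[B]   read B → write B, move left, go to q2
q2 | 10[B]B   read B → write B, move right, go to q3
q3 | 10B[B]   read B → write B, move left, go to q2
q2 | 10[B]B   read B → write B, move right, go to q3
q3 | 10B[B]   read B → write B, move left, go to q2
q2 | 10[B]B
After 20 steps: state q2, head at 2, tape 10.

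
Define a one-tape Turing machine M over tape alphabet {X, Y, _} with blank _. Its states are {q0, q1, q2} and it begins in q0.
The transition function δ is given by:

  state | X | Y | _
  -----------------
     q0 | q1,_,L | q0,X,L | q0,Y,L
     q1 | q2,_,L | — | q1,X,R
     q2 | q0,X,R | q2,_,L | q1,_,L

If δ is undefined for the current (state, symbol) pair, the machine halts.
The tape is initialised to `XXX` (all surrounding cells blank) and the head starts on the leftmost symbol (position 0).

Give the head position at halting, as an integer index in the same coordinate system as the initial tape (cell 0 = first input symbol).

1

state=q0 head=0 tape=___[X]XX   (q0,X)→(q1,_,L)
state=q1 head=-1 tape=__[_]_XX   (q1,_)→(q1,X,R)
state=q1 head=0 tape=__X[_]XX   (q1,_)→(q1,X,R)
state=q1 head=1 tape=__XX[X]X   (q1,X)→(q2,_,L)
state=q2 head=0 tape=__X[X]_X   (q2,X)→(q0,X,R)
state=q0 head=1 tape=__XX[_]X   (q0,_)→(q0,Y,L)
state=q0 head=0 tape=__X[X]YX   (q0,X)→(q1,_,L)
state=q1 head=-1 tape=__[X]_YX   (q1,X)→(q2,_,L)
state=q2 head=-2 tape=_[_]__YX   (q2,_)→(q1,_,L)
state=q1 head=-3 tape=[_]___YX   (q1,_)→(q1,X,R)
state=q1 head=-2 tape=X[_]__YX   (q1,_)→(q1,X,R)
state=q1 head=-1 tape=XX[_]_YX   (q1,_)→(q1,X,R)
state=q1 head=0 tape=XXX[_]YX   (q1,_)→(q1,X,R)
state=q1 head=1 tape=XXXX[Y]X
At halt the head is at cell 1.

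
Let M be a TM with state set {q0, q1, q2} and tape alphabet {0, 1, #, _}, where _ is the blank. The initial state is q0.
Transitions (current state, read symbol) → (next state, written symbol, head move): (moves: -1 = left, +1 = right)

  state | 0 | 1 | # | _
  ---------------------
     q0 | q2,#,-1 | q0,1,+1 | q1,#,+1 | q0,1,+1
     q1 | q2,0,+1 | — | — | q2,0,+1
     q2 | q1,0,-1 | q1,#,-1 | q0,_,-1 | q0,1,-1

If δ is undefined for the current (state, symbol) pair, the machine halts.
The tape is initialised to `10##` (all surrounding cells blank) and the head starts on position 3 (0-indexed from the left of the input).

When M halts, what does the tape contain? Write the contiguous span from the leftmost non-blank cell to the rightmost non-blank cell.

1111#1#_1

q0 | ___10#[#]__   read # → write #, move +1, go to q1
q1 | ___10##[_]_   read _ → write 0, move +1, go to q2
q2 | ___10##0[_]   read _ → write 1, move -1, go to q0
q0 | ___10##[0]1   read 0 → write #, move -1, go to q2
q2 | ___10#[#]#1   read # → write _, move -1, go to q0
q0 | ___10[#]_#1   read # → write #, move +1, go to q1
q1 | ___10#[_]#1   read _ → write 0, move +1, go to q2
q2 | ___10#0[#]1   read # → write _, move -1, go to q0
q0 | ___10#[0]_1   read 0 → write #, move -1, go to q2
q2 | ___10[#]#_1   read # → write _, move -1, go to q0
q0 | ___1[0]_#_1   read 0 → write #, move -1, go to q2
q2 | ___[1]#_#_1   read 1 → write #, move -1, go to q1
q1 | __[_]##_#_1   read _ → write 0, move +1, go to q2
q2 | __0[#]#_#_1   read # → write _, move -1, go to q0
q0 | __[0]_#_#_1   read 0 → write #, move -1, go to q2
q2 | _[_]#_#_#_1   read _ → write 1, move -1, go to q0
q0 | [_]1#_#_#_1   read _ → write 1, move +1, go to q0
q0 | 1[1]#_#_#_1   read 1 → write 1, move +1, go to q0
q0 | 11[#]_#_#_1   read # → write #, move +1, go to q1
q1 | 11#[_]#_#_1   read _ → write 0, move +1, go to q2
q2 | 11#0[#]_#_1   read # → write _, move -1, go to q0
q0 | 11#[0]__#_1   read 0 → write #, move -1, go to q2
q2 | 11[#]#__#_1   read # → write _, move -1, go to q0
q0 | 1[1]_#__#_1   read 1 → write 1, move +1, go to q0
q0 | 11[_]#__#_1   read _ → write 1, move +1, go to q0
q0 | 111[#]__#_1   read # → write #, move +1, go to q1
q1 | 111#[_]_#_1   read _ → write 0, move +1, go to q2
q2 | 111#0[_]#_1   read _ → write 1, move -1, go to q0
q0 | 111#[0]1#_1   read 0 → write #, move -1, go to q2
q2 | 111[#]#1#_1   read # → write _, move -1, go to q0
q0 | 11[1]_#1#_1   read 1 → write 1, move +1, go to q0
q0 | 111[_]#1#_1   read _ → write 1, move +1, go to q0
q0 | 1111[#]1#_1   read # → write #, move +1, go to q1
q1 | 1111#[1]#_1
The non-blank tape span at halt is 1111#1#_1.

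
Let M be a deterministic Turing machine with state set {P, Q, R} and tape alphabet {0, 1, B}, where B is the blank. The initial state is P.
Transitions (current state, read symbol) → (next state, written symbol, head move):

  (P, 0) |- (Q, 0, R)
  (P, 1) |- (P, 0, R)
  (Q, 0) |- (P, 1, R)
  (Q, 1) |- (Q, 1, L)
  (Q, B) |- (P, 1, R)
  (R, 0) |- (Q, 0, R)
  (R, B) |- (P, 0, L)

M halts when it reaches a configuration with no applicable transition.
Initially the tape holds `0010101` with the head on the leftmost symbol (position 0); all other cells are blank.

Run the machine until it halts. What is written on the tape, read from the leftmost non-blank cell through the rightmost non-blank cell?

state=P head=0 tape=[0]010101B   (P,0)→(Q,0,R)
state=Q head=1 tape=0[0]10101B   (Q,0)→(P,1,R)
state=P head=2 tape=01[1]0101B   (P,1)→(P,0,R)
state=P head=3 tape=010[0]101B   (P,0)→(Q,0,R)
state=Q head=4 tape=0100[1]01B   (Q,1)→(Q,1,L)
state=Q head=3 tape=010[0]101B   (Q,0)→(P,1,R)
state=P head=4 tape=0101[1]01B   (P,1)→(P,0,R)
state=P head=5 tape=01010[0]1B   (P,0)→(Q,0,R)
state=Q head=6 tape=010100[1]B   (Q,1)→(Q,1,L)
state=Q head=5 tape=01010[0]1B   (Q,0)→(P,1,R)
state=P head=6 tape=010101[1]B   (P,1)→(P,0,R)
state=P head=7 tape=0101010[B]
The non-blank tape span at halt is 0101010.

0101010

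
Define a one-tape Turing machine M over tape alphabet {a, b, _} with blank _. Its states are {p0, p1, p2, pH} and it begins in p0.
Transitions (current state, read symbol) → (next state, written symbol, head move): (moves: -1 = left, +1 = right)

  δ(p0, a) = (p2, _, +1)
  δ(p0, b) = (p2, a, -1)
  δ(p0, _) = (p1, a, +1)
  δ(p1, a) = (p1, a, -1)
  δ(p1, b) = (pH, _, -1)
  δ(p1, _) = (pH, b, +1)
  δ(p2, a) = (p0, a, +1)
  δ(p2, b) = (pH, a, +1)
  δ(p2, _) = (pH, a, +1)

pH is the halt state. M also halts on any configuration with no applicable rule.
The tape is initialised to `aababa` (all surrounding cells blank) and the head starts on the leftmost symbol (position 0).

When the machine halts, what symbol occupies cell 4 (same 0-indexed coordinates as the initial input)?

state=p0 head=0 tape=[a]ababa___   (p0,a)→(p2,_,+1)
state=p2 head=1 tape=_[a]baba___   (p2,a)→(p0,a,+1)
state=p0 head=2 tape=_a[b]aba___   (p0,b)→(p2,a,-1)
state=p2 head=1 tape=_[a]aaba___   (p2,a)→(p0,a,+1)
state=p0 head=2 tape=_a[a]aba___   (p0,a)→(p2,_,+1)
state=p2 head=3 tape=_a_[a]ba___   (p2,a)→(p0,a,+1)
state=p0 head=4 tape=_a_a[b]a___   (p0,b)→(p2,a,-1)
state=p2 head=3 tape=_a_[a]aa___   (p2,a)→(p0,a,+1)
state=p0 head=4 tape=_a_a[a]a___   (p0,a)→(p2,_,+1)
state=p2 head=5 tape=_a_a_[a]___   (p2,a)→(p0,a,+1)
state=p0 head=6 tape=_a_a_a[_]__   (p0,_)→(p1,a,+1)
state=p1 head=7 tape=_a_a_aa[_]_   (p1,_)→(pH,b,+1)
state=pH head=8 tape=_a_a_aab[_]
Cell 4 holds _ when M halts.

_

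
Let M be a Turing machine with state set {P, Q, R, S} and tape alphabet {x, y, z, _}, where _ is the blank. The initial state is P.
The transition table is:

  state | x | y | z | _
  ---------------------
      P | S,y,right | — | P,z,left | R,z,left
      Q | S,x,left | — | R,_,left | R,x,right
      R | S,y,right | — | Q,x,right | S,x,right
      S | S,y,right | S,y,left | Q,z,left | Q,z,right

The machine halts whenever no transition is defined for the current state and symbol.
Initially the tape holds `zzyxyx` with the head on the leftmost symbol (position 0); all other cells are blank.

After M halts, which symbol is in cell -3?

state=P head=0 tape=____[z]zyxyx   (P,z)→(P,z,left)
state=P head=-1 tape=___[_]zzyxyx   (P,_)→(R,z,left)
state=R head=-2 tape=__[_]zzzyxyx   (R,_)→(S,x,right)
state=S head=-1 tape=__x[z]zzyxyx   (S,z)→(Q,z,left)
state=Q head=-2 tape=__[x]zzzyxyx   (Q,x)→(S,x,left)
state=S head=-3 tape=_[_]xzzzyxyx   (S,_)→(Q,z,right)
state=Q head=-2 tape=_z[x]zzzyxyx   (Q,x)→(S,x,left)
state=S head=-3 tape=_[z]xzzzyxyx   (S,z)→(Q,z,left)
state=Q head=-4 tape=[_]zxzzzyxyx   (Q,_)→(R,x,right)
state=R head=-3 tape=x[z]xzzzyxyx   (R,z)→(Q,x,right)
state=Q head=-2 tape=xx[x]zzzyxyx   (Q,x)→(S,x,left)
state=S head=-3 tape=x[x]xzzzyxyx   (S,x)→(S,y,right)
state=S head=-2 tape=xy[x]zzzyxyx   (S,x)→(S,y,right)
state=S head=-1 tape=xyy[z]zzyxyx   (S,z)→(Q,z,left)
state=Q head=-2 tape=xy[y]zzzyxyx
Cell -3 holds y when M halts.

y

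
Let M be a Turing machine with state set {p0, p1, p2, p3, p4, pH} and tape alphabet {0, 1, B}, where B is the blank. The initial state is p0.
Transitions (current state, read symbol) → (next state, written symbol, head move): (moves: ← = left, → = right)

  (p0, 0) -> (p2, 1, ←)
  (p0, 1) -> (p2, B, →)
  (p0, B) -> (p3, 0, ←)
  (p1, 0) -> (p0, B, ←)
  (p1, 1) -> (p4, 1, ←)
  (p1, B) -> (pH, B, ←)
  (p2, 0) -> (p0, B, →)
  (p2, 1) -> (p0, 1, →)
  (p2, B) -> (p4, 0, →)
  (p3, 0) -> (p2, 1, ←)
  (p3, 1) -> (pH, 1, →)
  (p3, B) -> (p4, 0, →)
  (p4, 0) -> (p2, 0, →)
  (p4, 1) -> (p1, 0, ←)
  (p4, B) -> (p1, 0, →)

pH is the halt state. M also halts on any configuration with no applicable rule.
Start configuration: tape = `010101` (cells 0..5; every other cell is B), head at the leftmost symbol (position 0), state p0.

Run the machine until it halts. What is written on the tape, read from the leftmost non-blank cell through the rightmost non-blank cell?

state=p0 head=0 tape=BBB[0]10101B   (p0,0)→(p2,1,←)
state=p2 head=-1 tape=BB[B]110101B   (p2,B)→(p4,0,→)
state=p4 head=0 tape=BB0[1]10101B   (p4,1)→(p1,0,←)
state=p1 head=-1 tape=BB[0]010101B   (p1,0)→(p0,B,←)
state=p0 head=-2 tape=B[B]B010101B   (p0,B)→(p3,0,←)
state=p3 head=-3 tape=[B]0B010101B   (p3,B)→(p4,0,→)
state=p4 head=-2 tape=0[0]B010101B   (p4,0)→(p2,0,→)
state=p2 head=-1 tape=00[B]010101B   (p2,B)→(p4,0,→)
state=p4 head=0 tape=000[0]10101B   (p4,0)→(p2,0,→)
state=p2 head=1 tape=0000[1]0101B   (p2,1)→(p0,1,→)
state=p0 head=2 tape=00001[0]101B   (p0,0)→(p2,1,←)
state=p2 head=1 tape=0000[1]1101B   (p2,1)→(p0,1,→)
state=p0 head=2 tape=00001[1]101B   (p0,1)→(p2,B,→)
state=p2 head=3 tape=00001B[1]01B   (p2,1)→(p0,1,→)
state=p0 head=4 tape=00001B1[0]1B   (p0,0)→(p2,1,←)
state=p2 head=3 tape=00001B[1]11B   (p2,1)→(p0,1,→)
state=p0 head=4 tape=00001B1[1]1B   (p0,1)→(p2,B,→)
state=p2 head=5 tape=00001B1B[1]B   (p2,1)→(p0,1,→)
state=p0 head=6 tape=00001B1B1[B]   (p0,B)→(p3,0,←)
state=p3 head=5 tape=00001B1B[1]0   (p3,1)→(pH,1,→)
state=pH head=6 tape=00001B1B1[0]
The non-blank tape span at halt is 00001B1B10.

00001B1B10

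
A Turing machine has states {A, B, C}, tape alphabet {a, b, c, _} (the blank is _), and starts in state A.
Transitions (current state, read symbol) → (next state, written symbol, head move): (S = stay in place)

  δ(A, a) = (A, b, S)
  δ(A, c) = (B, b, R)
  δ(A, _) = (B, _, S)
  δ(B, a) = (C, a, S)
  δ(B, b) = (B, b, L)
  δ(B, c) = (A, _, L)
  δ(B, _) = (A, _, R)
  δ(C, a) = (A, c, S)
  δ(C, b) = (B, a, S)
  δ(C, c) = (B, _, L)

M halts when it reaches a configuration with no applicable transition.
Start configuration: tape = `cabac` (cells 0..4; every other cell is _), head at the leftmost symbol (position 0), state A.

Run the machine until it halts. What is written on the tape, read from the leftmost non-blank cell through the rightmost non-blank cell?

bbbac

A | _[c]abac   read c → write b, move R, go to B
B | _b[a]bac   read a → write a, move S, go to C
C | _b[a]bac   read a → write c, move S, go to A
A | _b[c]bac   read c → write b, move R, go to B
B | _bb[b]ac   read b → write b, move L, go to B
B | _b[b]bac   read b → write b, move L, go to B
B | _[b]bbac   read b → write b, move L, go to B
B | [_]bbbac   read _ → write _, move R, go to A
A | _[b]bbac
The non-blank tape span at halt is bbbac.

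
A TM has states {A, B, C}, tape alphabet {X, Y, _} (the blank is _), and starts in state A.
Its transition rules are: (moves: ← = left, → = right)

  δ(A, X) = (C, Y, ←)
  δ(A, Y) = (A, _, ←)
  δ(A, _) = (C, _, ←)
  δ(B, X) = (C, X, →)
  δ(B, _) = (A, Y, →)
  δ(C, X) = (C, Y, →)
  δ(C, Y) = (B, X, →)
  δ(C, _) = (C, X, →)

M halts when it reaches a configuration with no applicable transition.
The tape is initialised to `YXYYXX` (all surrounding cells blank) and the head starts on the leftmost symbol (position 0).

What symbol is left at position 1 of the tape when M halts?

Y

state=A head=0 tape=__[Y]XYYXX   (A,Y)→(A,_,←)
state=A head=-1 tape=_[_]_XYYXX   (A,_)→(C,_,←)
state=C head=-2 tape=[_]__XYYXX   (C,_)→(C,X,→)
state=C head=-1 tape=X[_]_XYYXX   (C,_)→(C,X,→)
state=C head=0 tape=XX[_]XYYXX   (C,_)→(C,X,→)
state=C head=1 tape=XXX[X]YYXX   (C,X)→(C,Y,→)
state=C head=2 tape=XXXY[Y]YXX   (C,Y)→(B,X,→)
state=B head=3 tape=XXXYX[Y]XX
Cell 1 holds Y when M halts.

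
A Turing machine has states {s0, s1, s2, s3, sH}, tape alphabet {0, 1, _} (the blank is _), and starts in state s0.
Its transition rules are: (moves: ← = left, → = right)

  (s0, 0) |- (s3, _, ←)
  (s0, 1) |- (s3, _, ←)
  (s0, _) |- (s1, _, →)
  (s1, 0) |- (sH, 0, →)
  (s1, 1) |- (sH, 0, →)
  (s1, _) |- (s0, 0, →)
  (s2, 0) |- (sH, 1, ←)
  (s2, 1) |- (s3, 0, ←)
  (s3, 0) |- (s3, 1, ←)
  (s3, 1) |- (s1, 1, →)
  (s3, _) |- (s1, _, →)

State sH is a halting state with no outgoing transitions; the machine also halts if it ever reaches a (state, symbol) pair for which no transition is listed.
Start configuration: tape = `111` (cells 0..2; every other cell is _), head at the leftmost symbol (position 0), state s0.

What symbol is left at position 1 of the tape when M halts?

state=s0 head=0 tape=_[1]11   (s0,1)→(s3,_,←)
state=s3 head=-1 tape=[_]_11   (s3,_)→(s1,_,→)
state=s1 head=0 tape=_[_]11   (s1,_)→(s0,0,→)
state=s0 head=1 tape=_0[1]1   (s0,1)→(s3,_,←)
state=s3 head=0 tape=_[0]_1   (s3,0)→(s3,1,←)
state=s3 head=-1 tape=[_]1_1   (s3,_)→(s1,_,→)
state=s1 head=0 tape=_[1]_1   (s1,1)→(sH,0,→)
state=sH head=1 tape=_0[_]1
Cell 1 holds _ when M halts.

_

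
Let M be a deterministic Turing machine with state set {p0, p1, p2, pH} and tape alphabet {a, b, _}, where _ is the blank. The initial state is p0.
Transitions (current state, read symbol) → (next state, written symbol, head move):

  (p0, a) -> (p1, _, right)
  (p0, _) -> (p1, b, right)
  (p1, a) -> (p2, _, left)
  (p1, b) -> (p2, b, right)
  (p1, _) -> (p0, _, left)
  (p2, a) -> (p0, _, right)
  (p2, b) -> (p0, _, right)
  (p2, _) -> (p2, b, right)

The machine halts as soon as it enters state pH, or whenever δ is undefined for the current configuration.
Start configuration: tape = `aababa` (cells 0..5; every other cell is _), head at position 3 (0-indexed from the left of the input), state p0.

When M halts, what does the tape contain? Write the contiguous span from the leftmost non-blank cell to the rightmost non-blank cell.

state=p0 head=3 tape=aab[a]ba__   (p0,a)→(p1,_,right)
state=p1 head=4 tape=aab_[b]a__   (p1,b)→(p2,b,right)
state=p2 head=5 tape=aab_b[a]__   (p2,a)→(p0,_,right)
state=p0 head=6 tape=aab_b_[_]_   (p0,_)→(p1,b,right)
state=p1 head=7 tape=aab_b_b[_]   (p1,_)→(p0,_,left)
state=p0 head=6 tape=aab_b_[b]_
The non-blank tape span at halt is aab_b_b.

aab_b_b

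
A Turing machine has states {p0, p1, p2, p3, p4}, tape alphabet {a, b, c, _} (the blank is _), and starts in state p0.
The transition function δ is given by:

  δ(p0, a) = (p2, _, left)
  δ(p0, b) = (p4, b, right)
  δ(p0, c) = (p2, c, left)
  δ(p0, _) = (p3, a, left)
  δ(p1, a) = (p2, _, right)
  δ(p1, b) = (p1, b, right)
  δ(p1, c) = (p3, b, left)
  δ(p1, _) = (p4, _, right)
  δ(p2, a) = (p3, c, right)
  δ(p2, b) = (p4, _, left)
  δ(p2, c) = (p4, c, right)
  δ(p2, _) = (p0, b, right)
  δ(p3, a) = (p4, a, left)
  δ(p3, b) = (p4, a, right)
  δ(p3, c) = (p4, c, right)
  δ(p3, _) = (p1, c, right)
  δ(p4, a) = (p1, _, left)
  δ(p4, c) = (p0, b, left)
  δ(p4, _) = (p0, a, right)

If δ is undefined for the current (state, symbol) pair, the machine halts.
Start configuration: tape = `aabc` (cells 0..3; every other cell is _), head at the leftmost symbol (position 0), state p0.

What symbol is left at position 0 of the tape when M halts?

_

p0 | __[a]abc   read a → write _, move left, go to p2
p2 | _[_]_abc   read _ → write b, move right, go to p0
p0 | _b[_]abc   read _ → write a, move left, go to p3
p3 | _[b]aabc   read b → write a, move right, go to p4
p4 | _a[a]abc   read a → write _, move left, go to p1
p1 | _[a]_abc   read a → write _, move right, go to p2
p2 | __[_]abc   read _ → write b, move right, go to p0
p0 | __b[a]bc   read a → write _, move left, go to p2
p2 | __[b]_bc   read b → write _, move left, go to p4
p4 | _[_]__bc   read _ → write a, move right, go to p0
p0 | _a[_]_bc   read _ → write a, move left, go to p3
p3 | _[a]a_bc   read a → write a, move left, go to p4
p4 | [_]aa_bc   read _ → write a, move right, go to p0
p0 | a[a]a_bc   read a → write _, move left, go to p2
p2 | [a]_a_bc   read a → write c, move right, go to p3
p3 | c[_]a_bc   read _ → write c, move right, go to p1
p1 | cc[a]_bc   read a → write _, move right, go to p2
p2 | cc_[_]bc   read _ → write b, move right, go to p0
p0 | cc_b[b]c   read b → write b, move right, go to p4
p4 | cc_bb[c]   read c → write b, move left, go to p0
p0 | cc_b[b]b   read b → write b, move right, go to p4
p4 | cc_bb[b]
Cell 0 holds _ when M halts.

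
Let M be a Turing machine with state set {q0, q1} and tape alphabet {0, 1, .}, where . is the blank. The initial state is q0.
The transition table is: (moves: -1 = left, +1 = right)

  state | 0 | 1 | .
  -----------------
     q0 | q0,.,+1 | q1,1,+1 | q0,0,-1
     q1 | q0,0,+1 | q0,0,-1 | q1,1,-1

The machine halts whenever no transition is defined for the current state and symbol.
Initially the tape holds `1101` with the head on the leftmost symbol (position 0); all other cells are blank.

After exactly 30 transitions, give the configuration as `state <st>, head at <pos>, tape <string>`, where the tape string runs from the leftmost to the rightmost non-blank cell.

state q0, head at 2, tape 1.00001

q0 | [1]101...   read 1 → write 1, move +1, go to q1
q1 | 1[1]01...   read 1 → write 0, move -1, go to q0
q0 | [1]001...   read 1 → write 1, move +1, go to q1
q1 | 1[0]01...   read 0 → write 0, move +1, go to q0
q0 | 10[0]1...   read 0 → write ., move +1, go to q0
q0 | 10.[1]...   read 1 → write 1, move +1, go to q1
q1 | 10.1[.]..   read . → write 1, move -1, go to q1
q1 | 10.[1]1..   read 1 → write 0, move -1, go to q0
q0 | 10[.]01..   read . → write 0, move -1, go to q0
q0 | 1[0]001..   read 0 → write ., move +1, go to q0
q0 | 1.[0]01..   read 0 → write ., move +1, go to q0
q0 | 1..[0]1..   read 0 → write ., move +1, go to q0
q0 | 1...[1]..   read 1 → write 1, move +1, go to q1
q1 | 1...1[.].   read . → write 1, move -1, go to q1
q1 | 1...[1]1.   read 1 → write 0, move -1, go to q0
q0 | 1..[.]01.   read . → write 0, move -1, go to q0
q0 | 1.[.]001.   read . → write 0, move -1, go to q0
q0 | 1[.]0001.   read . → write 0, move -1, go to q0
q0 | [1]00001.   read 1 → write 1, move +1, go to q1
q1 | 1[0]0001.   read 0 → write 0, move +1, go to q0
q0 | 10[0]001.   read 0 → write ., move +1, go to q0
q0 | 10.[0]01.   read 0 → write ., move +1, go to q0
q0 | 10..[0]1.   read 0 → write ., move +1, go to q0
q0 | 10...[1].   read 1 → write 1, move +1, go to q1
q1 | 10...1[.]   read . → write 1, move -1, go to q1
q1 | 10...[1]1   read 1 → write 0, move -1, go to q0
q0 | 10..[.]01   read . → write 0, move -1, go to q0
q0 | 10.[.]001   read . → write 0, move -1, go to q0
q0 | 10[.]0001   read . → write 0, move -1, go to q0
q0 | 1[0]00001   read 0 → write ., move +1, go to q0
q0 | 1.[0]0001
After 30 steps: state q0, head at 2, tape 1.00001.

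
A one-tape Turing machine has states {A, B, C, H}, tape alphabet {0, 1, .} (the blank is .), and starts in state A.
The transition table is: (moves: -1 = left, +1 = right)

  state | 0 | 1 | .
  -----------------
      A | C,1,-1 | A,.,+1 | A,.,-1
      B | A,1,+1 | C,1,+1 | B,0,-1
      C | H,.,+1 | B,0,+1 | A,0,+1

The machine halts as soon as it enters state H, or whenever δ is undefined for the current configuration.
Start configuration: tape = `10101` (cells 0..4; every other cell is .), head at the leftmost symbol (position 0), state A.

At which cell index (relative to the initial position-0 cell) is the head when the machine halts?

1

A | [1]0101.   read 1 → write ., move +1, go to A
A | .[0]101.   read 0 → write 1, move -1, go to C
C | [.]1101.   read . → write 0, move +1, go to A
A | 0[1]101.   read 1 → write ., move +1, go to A
A | 0.[1]01.   read 1 → write ., move +1, go to A
A | 0..[0]1.   read 0 → write 1, move -1, go to C
C | 0.[.]11.   read . → write 0, move +1, go to A
A | 0.0[1]1.   read 1 → write ., move +1, go to A
A | 0.0.[1].   read 1 → write ., move +1, go to A
A | 0.0..[.]   read . → write ., move -1, go to A
A | 0.0.[.].   read . → write ., move -1, go to A
A | 0.0[.]..   read . → write ., move -1, go to A
A | 0.[0]...   read 0 → write 1, move -1, go to C
C | 0[.]1...   read . → write 0, move +1, go to A
A | 00[1]...   read 1 → write ., move +1, go to A
A | 00.[.]..   read . → write ., move -1, go to A
A | 00[.]...   read . → write ., move -1, go to A
A | 0[0]....   read 0 → write 1, move -1, go to C
C | [0]1....   read 0 → write ., move +1, go to H
H | .[1]....
At halt the head is at cell 1.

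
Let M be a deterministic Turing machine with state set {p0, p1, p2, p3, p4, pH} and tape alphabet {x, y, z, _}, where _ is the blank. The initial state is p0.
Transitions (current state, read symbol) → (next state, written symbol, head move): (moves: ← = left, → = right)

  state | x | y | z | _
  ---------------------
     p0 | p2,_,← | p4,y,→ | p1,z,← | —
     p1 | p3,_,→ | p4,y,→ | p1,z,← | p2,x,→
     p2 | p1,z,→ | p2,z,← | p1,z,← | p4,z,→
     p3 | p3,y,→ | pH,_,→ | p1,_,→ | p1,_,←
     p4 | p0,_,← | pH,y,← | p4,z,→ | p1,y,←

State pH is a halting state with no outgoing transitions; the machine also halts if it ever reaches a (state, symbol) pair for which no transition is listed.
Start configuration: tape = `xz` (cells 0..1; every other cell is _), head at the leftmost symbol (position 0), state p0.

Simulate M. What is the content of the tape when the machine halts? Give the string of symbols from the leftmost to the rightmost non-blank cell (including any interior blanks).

yzy

state=p0 head=0 tape=__[x]z_   (p0,x)→(p2,_,←)
state=p2 head=-1 tape=_[_]_z_   (p2,_)→(p4,z,→)
state=p4 head=0 tape=_z[_]z_   (p4,_)→(p1,y,←)
state=p1 head=-1 tape=_[z]yz_   (p1,z)→(p1,z,←)
state=p1 head=-2 tape=[_]zyz_   (p1,_)→(p2,x,→)
state=p2 head=-1 tape=x[z]yz_   (p2,z)→(p1,z,←)
state=p1 head=-2 tape=[x]zyz_   (p1,x)→(p3,_,→)
state=p3 head=-1 tape=_[z]yz_   (p3,z)→(p1,_,→)
state=p1 head=0 tape=__[y]z_   (p1,y)→(p4,y,→)
state=p4 head=1 tape=__y[z]_   (p4,z)→(p4,z,→)
state=p4 head=2 tape=__yz[_]   (p4,_)→(p1,y,←)
state=p1 head=1 tape=__y[z]y   (p1,z)→(p1,z,←)
state=p1 head=0 tape=__[y]zy   (p1,y)→(p4,y,→)
state=p4 head=1 tape=__y[z]y   (p4,z)→(p4,z,→)
state=p4 head=2 tape=__yz[y]   (p4,y)→(pH,y,←)
state=pH head=1 tape=__y[z]y
The non-blank tape span at halt is yzy.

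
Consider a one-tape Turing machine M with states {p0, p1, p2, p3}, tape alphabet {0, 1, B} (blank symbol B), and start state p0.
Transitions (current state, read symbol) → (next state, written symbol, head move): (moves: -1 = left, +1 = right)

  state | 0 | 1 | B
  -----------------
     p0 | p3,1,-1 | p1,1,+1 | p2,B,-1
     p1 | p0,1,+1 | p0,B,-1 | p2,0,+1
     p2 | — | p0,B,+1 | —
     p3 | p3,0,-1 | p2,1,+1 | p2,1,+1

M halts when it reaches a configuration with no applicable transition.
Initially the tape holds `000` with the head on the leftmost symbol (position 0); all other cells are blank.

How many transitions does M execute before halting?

10

state=p0 head=0 tape=B[0]00B   (p0,0)→(p3,1,-1)
state=p3 head=-1 tape=[B]100B   (p3,B)→(p2,1,+1)
state=p2 head=0 tape=1[1]00B   (p2,1)→(p0,B,+1)
state=p0 head=1 tape=1B[0]0B   (p0,0)→(p3,1,-1)
state=p3 head=0 tape=1[B]10B   (p3,B)→(p2,1,+1)
state=p2 head=1 tape=11[1]0B   (p2,1)→(p0,B,+1)
state=p0 head=2 tape=11B[0]B   (p0,0)→(p3,1,-1)
state=p3 head=1 tape=11[B]1B   (p3,B)→(p2,1,+1)
state=p2 head=2 tape=111[1]B   (p2,1)→(p0,B,+1)
state=p0 head=3 tape=111B[B]   (p0,B)→(p2,B,-1)
state=p2 head=2 tape=111[B]B
M halts after 10 transitions.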